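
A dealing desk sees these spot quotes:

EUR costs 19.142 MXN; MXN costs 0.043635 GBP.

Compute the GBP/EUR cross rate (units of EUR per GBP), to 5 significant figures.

1 GBP ÷ 0.043635 = 22.9174 MXN
22.9174 MXN ÷ 19.142 = 1.19723 EUR

GBP/EUR = 1.1972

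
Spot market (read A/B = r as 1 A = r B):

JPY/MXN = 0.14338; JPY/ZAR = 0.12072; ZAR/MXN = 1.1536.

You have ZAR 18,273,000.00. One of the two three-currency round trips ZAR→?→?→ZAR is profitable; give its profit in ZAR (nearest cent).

Profitable loop is ZAR → JPY → MXN → ZAR:
ZAR 18,273,000.00 ÷ 0.12072 = JPY 151,366,799
JPY 151,366,799 × 0.14338 = MXN 21,702,971.67
MXN 21,702,971.67 ÷ 1.1536 = ZAR 18,813,255.61
Profit = ZAR 18,813,255.61 − ZAR 18,273,000.00

Profit: ZAR 540,255.61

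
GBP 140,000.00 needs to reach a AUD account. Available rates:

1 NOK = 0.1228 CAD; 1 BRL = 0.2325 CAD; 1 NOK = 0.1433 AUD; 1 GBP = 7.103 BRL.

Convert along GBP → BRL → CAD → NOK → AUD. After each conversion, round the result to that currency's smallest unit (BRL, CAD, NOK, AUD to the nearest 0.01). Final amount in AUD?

AUD 269,799.18

GBP 140,000.00 × 7.103 = BRL 994,420.00
BRL 994,420.00 × 0.2325 = CAD 231,202.65
CAD 231,202.65 ÷ 0.1228 = NOK 1,882,757.74
NOK 1,882,757.74 × 0.1433 = AUD 269,799.18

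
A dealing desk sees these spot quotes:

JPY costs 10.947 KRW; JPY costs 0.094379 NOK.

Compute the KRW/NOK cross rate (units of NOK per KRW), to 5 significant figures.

KRW/NOK = 0.0086214

1 KRW ÷ 10.947 = 0.0913492 JPY
0.0913492 JPY × 0.094379 = 0.00862145 NOK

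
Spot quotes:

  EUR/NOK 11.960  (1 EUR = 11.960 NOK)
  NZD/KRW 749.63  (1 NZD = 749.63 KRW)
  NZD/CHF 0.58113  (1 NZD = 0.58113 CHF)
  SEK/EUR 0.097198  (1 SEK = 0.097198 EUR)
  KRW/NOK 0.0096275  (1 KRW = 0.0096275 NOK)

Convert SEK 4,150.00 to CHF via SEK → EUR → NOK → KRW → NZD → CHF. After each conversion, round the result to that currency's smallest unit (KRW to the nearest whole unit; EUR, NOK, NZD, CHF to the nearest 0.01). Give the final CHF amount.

SEK 4,150.00 × 0.097198 = EUR 403.37
EUR 403.37 × 11.960 = NOK 4,824.31
NOK 4,824.31 ÷ 0.0096275 = KRW 501,097
KRW 501,097 ÷ 749.63 = NZD 668.46
NZD 668.46 × 0.58113 = CHF 388.46

CHF 388.46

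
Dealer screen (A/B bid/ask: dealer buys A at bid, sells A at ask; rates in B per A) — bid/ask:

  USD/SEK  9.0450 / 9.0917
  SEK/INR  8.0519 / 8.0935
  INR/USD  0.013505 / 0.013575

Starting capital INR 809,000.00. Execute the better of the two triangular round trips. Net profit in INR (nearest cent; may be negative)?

Net profit: INR 892.20

Best loop INR → SEK → USD → INR:
INR 809,000.00 ÷ 8.0935 (buy SEK at ask) = SEK 99,956.76
SEK 99,956.76 ÷ 9.0917 (buy USD at ask) = USD 10,994.29
USD 10,994.29 ÷ 0.013575 (buy INR at ask) = INR 809,892.20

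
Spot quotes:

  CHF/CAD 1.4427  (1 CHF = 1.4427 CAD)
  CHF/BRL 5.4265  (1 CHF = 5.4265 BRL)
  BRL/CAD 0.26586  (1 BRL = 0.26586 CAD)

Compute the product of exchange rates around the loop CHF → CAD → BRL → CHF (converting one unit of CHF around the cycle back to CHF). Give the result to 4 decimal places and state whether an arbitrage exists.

1.0000 (no arbitrage)

Around CHF → CAD → BRL → CHF: 1 × 1.4427 ÷ 0.26586 ÷ 5.4265 = 1.000007
Product ≈ 1 (deviation 0.001%, within rounding noise).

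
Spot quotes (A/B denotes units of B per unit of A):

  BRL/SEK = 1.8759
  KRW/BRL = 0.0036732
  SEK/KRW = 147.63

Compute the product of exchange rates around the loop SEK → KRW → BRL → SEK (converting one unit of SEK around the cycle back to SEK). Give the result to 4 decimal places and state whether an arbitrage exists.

1.0173 (arbitrage exists)

Around SEK → KRW → BRL → SEK: 1 × 147.63 × 0.0036732 × 1.8759 = 1.017253
Product > 1; profitable direction is SEK → KRW → BRL → SEK.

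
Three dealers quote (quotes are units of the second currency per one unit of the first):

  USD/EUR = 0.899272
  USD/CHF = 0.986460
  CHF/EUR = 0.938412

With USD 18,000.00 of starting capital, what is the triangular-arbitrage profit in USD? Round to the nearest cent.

Profitable loop is USD → CHF → EUR → USD:
USD 18,000.00 × 0.986460 = CHF 17,756.28
CHF 17,756.28 × 0.938412 = EUR 16,662.71
EUR 16,662.71 ÷ 0.899272 = USD 18,529.11
Profit = USD 18,529.11 − USD 18,000.00

Profit: USD 529.11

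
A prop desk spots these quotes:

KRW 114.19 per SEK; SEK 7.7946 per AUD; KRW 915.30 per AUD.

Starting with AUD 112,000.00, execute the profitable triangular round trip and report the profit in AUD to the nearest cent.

Profit: AUD 3,175.36

Profitable loop is AUD → KRW → SEK → AUD:
AUD 112,000.00 × 915.30 = KRW 102,513,600
KRW 102,513,600 ÷ 114.19 = SEK 897,745.86
SEK 897,745.86 ÷ 7.7946 = AUD 115,175.36
Profit = AUD 115,175.36 − AUD 112,000.00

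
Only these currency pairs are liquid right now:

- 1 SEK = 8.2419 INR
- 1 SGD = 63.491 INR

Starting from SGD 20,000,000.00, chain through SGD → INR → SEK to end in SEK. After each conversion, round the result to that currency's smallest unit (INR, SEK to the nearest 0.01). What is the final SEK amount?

SEK 154,068,843.35

SGD 20,000,000.00 × 63.491 = INR 1,269,820,000.00
INR 1,269,820,000.00 ÷ 8.2419 = SEK 154,068,843.35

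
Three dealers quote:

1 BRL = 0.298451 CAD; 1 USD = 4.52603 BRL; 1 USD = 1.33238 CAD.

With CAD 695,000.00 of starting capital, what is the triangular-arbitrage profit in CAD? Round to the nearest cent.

Profitable loop is CAD → USD → BRL → CAD:
CAD 695,000.00 ÷ 1.33238 = USD 521,622.96
USD 521,622.96 × 4.52603 = BRL 2,360,881.17
BRL 2,360,881.17 × 0.298451 = CAD 704,607.35
Profit = CAD 704,607.35 − CAD 695,000.00

Profit: CAD 9,607.35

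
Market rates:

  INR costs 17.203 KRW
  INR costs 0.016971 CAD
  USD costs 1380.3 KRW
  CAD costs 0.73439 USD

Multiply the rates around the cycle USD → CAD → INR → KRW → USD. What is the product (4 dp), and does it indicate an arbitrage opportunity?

Around USD → CAD → INR → KRW → USD: 1 ÷ 0.73439 ÷ 0.016971 × 17.203 ÷ 1380.3 = 0.999992
Product ≈ 1 (deviation 0.001%, within rounding noise).

1.0000 (no arbitrage)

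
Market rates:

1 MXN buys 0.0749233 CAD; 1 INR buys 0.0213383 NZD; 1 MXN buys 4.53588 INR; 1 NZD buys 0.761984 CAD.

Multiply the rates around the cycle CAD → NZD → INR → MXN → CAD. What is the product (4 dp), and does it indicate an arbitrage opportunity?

1.0159 (arbitrage exists)

Around CAD → NZD → INR → MXN → CAD: 1 ÷ 0.761984 ÷ 0.0213383 ÷ 4.53588 × 0.0749233 = 1.015897
Product > 1; profitable direction is CAD → NZD → INR → MXN → CAD.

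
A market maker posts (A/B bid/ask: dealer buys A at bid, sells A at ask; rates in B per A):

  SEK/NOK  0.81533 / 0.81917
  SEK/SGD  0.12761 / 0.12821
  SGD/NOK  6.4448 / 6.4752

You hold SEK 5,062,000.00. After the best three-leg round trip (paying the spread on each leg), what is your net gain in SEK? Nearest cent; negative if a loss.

Best loop SEK → SGD → NOK → SEK:
SEK 5,062,000.00 × 0.12761 (sell SEK at bid) = SGD 645,961.82
SGD 645,961.82 × 6.4448 (sell SGD at bid) = NOK 4,163,094.74
NOK 4,163,094.74 ÷ 0.81917 (buy SEK at ask) = SEK 5,082,088.87

Net profit: SEK 20,088.87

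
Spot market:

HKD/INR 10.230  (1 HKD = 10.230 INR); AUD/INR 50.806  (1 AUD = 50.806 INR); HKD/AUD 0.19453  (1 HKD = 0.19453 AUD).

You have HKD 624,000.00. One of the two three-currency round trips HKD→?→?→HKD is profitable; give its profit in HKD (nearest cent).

Profitable loop is HKD → INR → AUD → HKD:
HKD 624,000.00 × 10.230 = INR 6,383,520.00
INR 6,383,520.00 ÷ 50.806 = AUD 125,645.00
AUD 125,645.00 ÷ 0.19453 = HKD 645,890.11
Profit = HKD 645,890.11 − HKD 624,000.00

Profit: HKD 21,890.11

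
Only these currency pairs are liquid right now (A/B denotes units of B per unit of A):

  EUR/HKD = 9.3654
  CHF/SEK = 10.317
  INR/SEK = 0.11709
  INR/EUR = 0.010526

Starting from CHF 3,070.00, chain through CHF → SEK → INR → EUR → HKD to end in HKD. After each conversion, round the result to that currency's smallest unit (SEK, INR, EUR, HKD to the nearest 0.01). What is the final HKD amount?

HKD 26,666.20

CHF 3,070.00 × 10.317 = SEK 31,673.19
SEK 31,673.19 ÷ 0.11709 = INR 270,502.95
INR 270,502.95 × 0.010526 = EUR 2,847.31
EUR 2,847.31 × 9.3654 = HKD 26,666.20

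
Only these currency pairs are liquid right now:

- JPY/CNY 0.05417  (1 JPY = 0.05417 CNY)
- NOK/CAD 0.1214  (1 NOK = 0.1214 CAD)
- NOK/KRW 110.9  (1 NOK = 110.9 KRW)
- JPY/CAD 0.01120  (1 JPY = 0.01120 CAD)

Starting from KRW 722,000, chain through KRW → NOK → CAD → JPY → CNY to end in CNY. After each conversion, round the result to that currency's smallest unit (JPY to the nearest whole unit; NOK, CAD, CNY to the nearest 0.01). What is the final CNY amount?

KRW 722,000 ÷ 110.9 = NOK 6,510.37
NOK 6,510.37 × 0.1214 = CAD 790.36
CAD 790.36 ÷ 0.01120 = JPY 70,568
JPY 70,568 × 0.05417 = CNY 3,822.67

CNY 3,822.67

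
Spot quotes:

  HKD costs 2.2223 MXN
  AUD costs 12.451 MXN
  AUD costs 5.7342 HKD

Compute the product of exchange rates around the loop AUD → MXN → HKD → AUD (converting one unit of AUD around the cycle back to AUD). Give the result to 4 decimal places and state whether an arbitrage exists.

0.9771 (arbitrage exists)

Around AUD → MXN → HKD → AUD: 1 × 12.451 ÷ 2.2223 ÷ 5.7342 = 0.977077
Product < 1; profitable direction is AUD → HKD → MXN → AUD.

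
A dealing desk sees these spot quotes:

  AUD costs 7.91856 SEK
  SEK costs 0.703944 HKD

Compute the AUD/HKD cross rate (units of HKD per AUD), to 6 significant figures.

AUD/HKD = 5.57422

1 AUD × 7.91856 = 7.91856 SEK
7.91856 SEK × 0.703944 = 5.57422 HKD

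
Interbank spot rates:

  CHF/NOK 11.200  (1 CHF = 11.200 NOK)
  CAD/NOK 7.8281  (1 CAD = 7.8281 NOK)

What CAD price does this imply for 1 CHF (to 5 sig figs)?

CHF/CAD = 1.4307

1 CHF × 11.200 = 11.2 NOK
11.2 NOK ÷ 7.8281 = 1.43074 CAD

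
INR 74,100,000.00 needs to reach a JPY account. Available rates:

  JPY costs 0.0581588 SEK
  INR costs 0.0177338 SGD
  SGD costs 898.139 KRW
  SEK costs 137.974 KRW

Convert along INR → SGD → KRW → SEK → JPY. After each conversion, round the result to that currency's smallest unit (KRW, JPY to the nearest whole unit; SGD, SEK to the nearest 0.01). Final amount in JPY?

JPY 147,079,071

INR 74,100,000.00 × 0.0177338 = SGD 1,314,074.58
SGD 1,314,074.58 × 898.139 = KRW 1,180,221,629
KRW 1,180,221,629 ÷ 137.974 = SEK 8,553,942.26
SEK 8,553,942.26 ÷ 0.0581588 = JPY 147,079,071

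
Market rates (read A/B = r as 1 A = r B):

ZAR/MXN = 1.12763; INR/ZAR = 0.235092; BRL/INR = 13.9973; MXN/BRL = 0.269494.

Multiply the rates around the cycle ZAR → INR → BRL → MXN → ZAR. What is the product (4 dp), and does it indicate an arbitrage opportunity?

1.0000 (no arbitrage)

Around ZAR → INR → BRL → MXN → ZAR: 1 ÷ 0.235092 ÷ 13.9973 ÷ 0.269494 ÷ 1.12763 = 1.000005
Product ≈ 1 (deviation 0.000%, within rounding noise).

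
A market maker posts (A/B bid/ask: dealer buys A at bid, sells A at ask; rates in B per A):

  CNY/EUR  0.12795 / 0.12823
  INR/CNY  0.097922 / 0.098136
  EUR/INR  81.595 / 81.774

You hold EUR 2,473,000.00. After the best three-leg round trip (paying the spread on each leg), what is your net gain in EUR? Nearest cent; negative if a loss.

Best loop EUR → INR → CNY → EUR:
EUR 2,473,000.00 × 81.595 (sell EUR at bid) = INR 201,784,435.00
INR 201,784,435.00 × 0.097922 (sell INR at bid) = CNY 19,759,135.44
CNY 19,759,135.44 × 0.12795 (sell CNY at bid) = EUR 2,528,181.38

Net profit: EUR 55,181.38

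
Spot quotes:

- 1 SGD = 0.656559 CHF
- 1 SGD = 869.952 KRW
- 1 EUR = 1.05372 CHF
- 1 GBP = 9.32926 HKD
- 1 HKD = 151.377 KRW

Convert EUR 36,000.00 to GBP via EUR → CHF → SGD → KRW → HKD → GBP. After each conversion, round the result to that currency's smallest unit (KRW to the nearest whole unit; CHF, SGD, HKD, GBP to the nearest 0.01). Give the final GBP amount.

GBP 35,591.16

EUR 36,000.00 × 1.05372 = CHF 37,933.92
CHF 37,933.92 ÷ 0.656559 = SGD 57,776.86
SGD 57,776.86 × 869.952 = KRW 50,263,095
KRW 50,263,095 ÷ 151.377 = HKD 332,039.18
HKD 332,039.18 ÷ 9.32926 = GBP 35,591.16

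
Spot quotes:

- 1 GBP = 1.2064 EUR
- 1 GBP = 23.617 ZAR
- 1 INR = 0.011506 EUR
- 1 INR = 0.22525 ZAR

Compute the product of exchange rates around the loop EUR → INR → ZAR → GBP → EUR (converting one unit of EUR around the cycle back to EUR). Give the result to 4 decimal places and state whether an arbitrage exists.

Around EUR → INR → ZAR → GBP → EUR: 1 ÷ 0.011506 × 0.22525 ÷ 23.617 × 1.2064 = 1.000016
Product ≈ 1 (deviation 0.002%, within rounding noise).

1.0000 (no arbitrage)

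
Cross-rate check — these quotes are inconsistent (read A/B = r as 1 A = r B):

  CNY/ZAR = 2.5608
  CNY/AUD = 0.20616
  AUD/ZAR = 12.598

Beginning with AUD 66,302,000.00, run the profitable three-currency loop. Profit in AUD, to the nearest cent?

Profit: AUD 942,532.33

Profitable loop is AUD → ZAR → CNY → AUD:
AUD 66,302,000.00 × 12.598 = ZAR 835,272,596.00
ZAR 835,272,596.00 ÷ 2.5608 = CNY 326,176,427.68
CNY 326,176,427.68 × 0.20616 = AUD 67,244,532.33
Profit = AUD 67,244,532.33 − AUD 66,302,000.00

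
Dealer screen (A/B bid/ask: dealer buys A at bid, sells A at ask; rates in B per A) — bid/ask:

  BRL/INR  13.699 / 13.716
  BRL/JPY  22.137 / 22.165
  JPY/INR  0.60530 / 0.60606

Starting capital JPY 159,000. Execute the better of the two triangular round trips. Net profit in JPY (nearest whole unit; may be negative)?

Net profit: JPY 3,145

Best loop JPY → BRL → INR → JPY:
JPY 159,000 ÷ 22.165 (buy BRL at ask) = BRL 7,173.47
BRL 7,173.47 × 13.699 (sell BRL at bid) = INR 98,269.39
INR 98,269.39 ÷ 0.60606 (buy JPY at ask) = JPY 162,145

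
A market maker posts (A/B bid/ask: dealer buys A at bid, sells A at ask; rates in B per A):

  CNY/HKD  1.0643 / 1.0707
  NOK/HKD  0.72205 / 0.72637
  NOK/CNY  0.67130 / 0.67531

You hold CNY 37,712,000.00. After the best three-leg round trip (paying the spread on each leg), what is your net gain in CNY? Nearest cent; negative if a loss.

Net result: CNY -52,386.89 (no profitable arbitrage after spreads)

Best loop CNY → NOK → HKD → CNY:
CNY 37,712,000.00 ÷ 0.67531 (buy NOK at ask) = NOK 55,843,982.76
NOK 55,843,982.76 × 0.72205 (sell NOK at bid) = HKD 40,322,147.75
HKD 40,322,147.75 ÷ 1.0707 (buy CNY at ask) = CNY 37,659,613.11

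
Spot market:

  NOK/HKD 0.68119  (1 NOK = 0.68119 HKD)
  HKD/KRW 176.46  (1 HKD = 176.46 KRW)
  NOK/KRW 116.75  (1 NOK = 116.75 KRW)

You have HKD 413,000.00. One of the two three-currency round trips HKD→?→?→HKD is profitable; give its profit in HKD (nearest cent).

Profitable loop is HKD → KRW → NOK → HKD:
HKD 413,000.00 × 176.46 = KRW 72,877,980
KRW 72,877,980 ÷ 116.75 = NOK 624,222.53
NOK 624,222.53 × 0.68119 = HKD 425,214.14
Profit = HKD 425,214.14 − HKD 413,000.00

Profit: HKD 12,214.14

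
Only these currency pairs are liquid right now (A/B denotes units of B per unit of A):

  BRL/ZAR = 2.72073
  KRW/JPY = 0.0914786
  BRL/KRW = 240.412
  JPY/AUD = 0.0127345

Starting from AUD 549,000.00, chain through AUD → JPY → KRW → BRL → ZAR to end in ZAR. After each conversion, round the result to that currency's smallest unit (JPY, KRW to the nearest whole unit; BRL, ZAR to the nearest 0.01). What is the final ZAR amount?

AUD 549,000.00 ÷ 0.0127345 = JPY 43,111,233
JPY 43,111,233 ÷ 0.0914786 = KRW 471,271,237
KRW 471,271,237 ÷ 240.412 = BRL 1,960,265.03
BRL 1,960,265.03 × 2.72073 = ZAR 5,333,351.88

ZAR 5,333,351.88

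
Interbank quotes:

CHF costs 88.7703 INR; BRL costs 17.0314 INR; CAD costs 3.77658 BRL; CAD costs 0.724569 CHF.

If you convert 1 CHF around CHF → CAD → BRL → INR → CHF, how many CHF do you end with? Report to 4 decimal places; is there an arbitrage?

1.0000 (no arbitrage)

Around CHF → CAD → BRL → INR → CHF: 1 ÷ 0.724569 × 3.77658 × 17.0314 ÷ 88.7703 = 1.000004
Product ≈ 1 (deviation 0.000%, within rounding noise).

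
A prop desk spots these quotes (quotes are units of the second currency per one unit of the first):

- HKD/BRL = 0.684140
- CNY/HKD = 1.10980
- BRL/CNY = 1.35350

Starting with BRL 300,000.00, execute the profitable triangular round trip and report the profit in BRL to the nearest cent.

Profit: BRL 8,296.94

Profitable loop is BRL → CNY → HKD → BRL:
BRL 300,000.00 × 1.35350 = CNY 406,050.00
CNY 406,050.00 × 1.10980 = HKD 450,634.29
HKD 450,634.29 × 0.684140 = BRL 308,296.94
Profit = BRL 308,296.94 − BRL 300,000.00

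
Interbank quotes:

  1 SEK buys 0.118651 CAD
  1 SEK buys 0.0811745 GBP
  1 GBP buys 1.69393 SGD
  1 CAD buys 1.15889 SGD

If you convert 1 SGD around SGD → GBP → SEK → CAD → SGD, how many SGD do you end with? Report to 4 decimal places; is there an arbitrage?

1.0000 (no arbitrage)

Around SGD → GBP → SEK → CAD → SGD: 1 ÷ 1.69393 ÷ 0.0811745 × 0.118651 × 1.15889 = 0.999997
Product ≈ 1 (deviation 0.000%, within rounding noise).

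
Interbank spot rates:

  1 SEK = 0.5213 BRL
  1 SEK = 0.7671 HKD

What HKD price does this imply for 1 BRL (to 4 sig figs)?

1 BRL ÷ 0.5213 = 1.91828 SEK
1.91828 SEK × 0.7671 = 1.47151 HKD

BRL/HKD = 1.472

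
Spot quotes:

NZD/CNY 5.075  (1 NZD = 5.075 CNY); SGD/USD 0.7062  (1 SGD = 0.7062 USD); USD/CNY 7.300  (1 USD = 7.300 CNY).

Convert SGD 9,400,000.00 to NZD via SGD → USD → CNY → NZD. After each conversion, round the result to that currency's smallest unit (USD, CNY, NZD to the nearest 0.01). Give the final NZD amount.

NZD 9,548,658.92

SGD 9,400,000.00 × 0.7062 = USD 6,638,280.00
USD 6,638,280.00 × 7.300 = CNY 48,459,444.00
CNY 48,459,444.00 ÷ 5.075 = NZD 9,548,658.92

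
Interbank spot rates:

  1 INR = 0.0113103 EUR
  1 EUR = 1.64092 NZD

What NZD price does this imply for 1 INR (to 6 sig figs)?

1 INR × 0.0113103 = 0.0113103 EUR
0.0113103 EUR × 1.64092 = 0.0185593 NZD

INR/NZD = 0.0185593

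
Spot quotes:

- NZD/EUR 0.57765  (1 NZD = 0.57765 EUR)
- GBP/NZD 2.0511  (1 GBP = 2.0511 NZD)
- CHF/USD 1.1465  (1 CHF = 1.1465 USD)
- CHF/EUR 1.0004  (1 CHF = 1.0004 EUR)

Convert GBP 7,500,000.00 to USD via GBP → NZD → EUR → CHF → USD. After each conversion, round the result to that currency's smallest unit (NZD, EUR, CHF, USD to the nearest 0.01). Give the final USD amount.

GBP 7,500,000.00 × 2.0511 = NZD 15,383,250.00
NZD 15,383,250.00 × 0.57765 = EUR 8,886,134.36
EUR 8,886,134.36 ÷ 1.0004 = CHF 8,882,581.33
CHF 8,882,581.33 × 1.1465 = USD 10,183,879.49

USD 10,183,879.49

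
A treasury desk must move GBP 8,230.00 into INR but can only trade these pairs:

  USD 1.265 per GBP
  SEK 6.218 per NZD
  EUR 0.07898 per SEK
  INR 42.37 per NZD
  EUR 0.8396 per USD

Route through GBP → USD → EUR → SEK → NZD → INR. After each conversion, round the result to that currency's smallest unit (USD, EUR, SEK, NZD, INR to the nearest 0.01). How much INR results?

INR 754,142.36

GBP 8,230.00 × 1.265 = USD 10,410.95
USD 10,410.95 × 0.8396 = EUR 8,741.03
EUR 8,741.03 ÷ 0.07898 = SEK 110,673.97
SEK 110,673.97 ÷ 6.218 = NZD 17,798.97
NZD 17,798.97 × 42.37 = INR 754,142.36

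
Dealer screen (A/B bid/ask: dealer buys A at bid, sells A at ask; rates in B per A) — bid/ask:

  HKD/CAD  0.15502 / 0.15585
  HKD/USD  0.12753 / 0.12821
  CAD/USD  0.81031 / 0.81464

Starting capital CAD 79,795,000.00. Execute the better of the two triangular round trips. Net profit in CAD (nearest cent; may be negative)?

Net profit: CAD 357,209.99

Best loop CAD → HKD → USD → CAD:
CAD 79,795,000.00 ÷ 0.15585 (buy HKD at ask) = HKD 511,998,716.71
HKD 511,998,716.71 × 0.12753 (sell HKD at bid) = USD 65,295,196.34
USD 65,295,196.34 ÷ 0.81464 (buy CAD at ask) = CAD 80,152,209.99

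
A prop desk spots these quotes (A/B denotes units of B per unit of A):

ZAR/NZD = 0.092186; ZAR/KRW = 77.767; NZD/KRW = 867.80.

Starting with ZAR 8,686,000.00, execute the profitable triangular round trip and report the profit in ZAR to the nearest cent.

Profit: ZAR 249,299.13

Profitable loop is ZAR → NZD → KRW → ZAR:
ZAR 8,686,000.00 × 0.092186 = NZD 800,727.60
NZD 800,727.60 × 867.80 = KRW 694,871,408
KRW 694,871,408 ÷ 77.767 = ZAR 8,935,299.13
Profit = ZAR 8,935,299.13 − ZAR 8,686,000.00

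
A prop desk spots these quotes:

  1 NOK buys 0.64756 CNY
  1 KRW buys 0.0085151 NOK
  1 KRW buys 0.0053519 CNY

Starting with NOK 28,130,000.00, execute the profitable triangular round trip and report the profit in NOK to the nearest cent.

Profit: NOK 852,210.68

Profitable loop is NOK → CNY → KRW → NOK:
NOK 28,130,000.00 × 0.64756 = CNY 18,215,862.80
CNY 18,215,862.80 ÷ 0.0053519 = KRW 3,403,625,404
KRW 3,403,625,404 × 0.0085151 = NOK 28,982,210.68
Profit = NOK 28,982,210.68 − NOK 28,130,000.00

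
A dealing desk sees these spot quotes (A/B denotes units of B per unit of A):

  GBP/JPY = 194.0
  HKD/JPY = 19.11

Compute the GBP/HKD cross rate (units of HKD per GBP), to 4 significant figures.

GBP/HKD = 10.15

1 GBP × 194.0 = 194 JPY
194 JPY ÷ 19.11 = 10.1518 HKD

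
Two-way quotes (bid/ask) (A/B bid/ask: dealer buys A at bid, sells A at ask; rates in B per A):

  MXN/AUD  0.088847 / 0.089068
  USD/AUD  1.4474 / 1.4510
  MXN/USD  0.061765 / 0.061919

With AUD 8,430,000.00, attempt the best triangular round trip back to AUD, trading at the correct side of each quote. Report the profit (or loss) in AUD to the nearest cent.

Net profit: AUD 31,296.00

Best loop AUD → MXN → USD → AUD:
AUD 8,430,000.00 ÷ 0.089068 (buy MXN at ask) = MXN 94,646,786.72
MXN 94,646,786.72 × 0.061765 (sell MXN at bid) = USD 5,845,858.78
USD 5,845,858.78 × 1.4474 (sell USD at bid) = AUD 8,461,296.00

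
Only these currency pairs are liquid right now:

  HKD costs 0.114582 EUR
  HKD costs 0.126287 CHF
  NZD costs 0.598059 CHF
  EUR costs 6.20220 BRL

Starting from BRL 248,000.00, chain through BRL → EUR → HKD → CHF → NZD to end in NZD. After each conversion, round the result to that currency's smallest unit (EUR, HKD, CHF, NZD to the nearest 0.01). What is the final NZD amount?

NZD 73,689.25

BRL 248,000.00 ÷ 6.20220 = EUR 39,985.81
EUR 39,985.81 ÷ 0.114582 = HKD 348,971.13
HKD 348,971.13 × 0.126287 = CHF 44,070.52
CHF 44,070.52 ÷ 0.598059 = NZD 73,689.25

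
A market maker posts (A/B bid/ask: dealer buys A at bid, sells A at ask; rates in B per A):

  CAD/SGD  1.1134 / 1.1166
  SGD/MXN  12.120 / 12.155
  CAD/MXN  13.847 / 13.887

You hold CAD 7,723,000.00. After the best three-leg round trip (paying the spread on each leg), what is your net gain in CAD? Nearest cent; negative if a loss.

Net profit: CAD 156,327.29

Best loop CAD → MXN → SGD → CAD:
CAD 7,723,000.00 × 13.847 (sell CAD at bid) = MXN 106,940,381.00
MXN 106,940,381.00 ÷ 12.155 (buy SGD at ask) = SGD 8,798,056.85
SGD 8,798,056.85 ÷ 1.1166 (buy CAD at ask) = CAD 7,879,327.29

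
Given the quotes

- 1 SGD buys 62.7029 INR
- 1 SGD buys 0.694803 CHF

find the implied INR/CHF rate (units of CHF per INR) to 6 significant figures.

INR/CHF = 0.0110809

1 INR ÷ 62.7029 = 0.0159482 SGD
0.0159482 SGD × 0.694803 = 0.0110809 CHF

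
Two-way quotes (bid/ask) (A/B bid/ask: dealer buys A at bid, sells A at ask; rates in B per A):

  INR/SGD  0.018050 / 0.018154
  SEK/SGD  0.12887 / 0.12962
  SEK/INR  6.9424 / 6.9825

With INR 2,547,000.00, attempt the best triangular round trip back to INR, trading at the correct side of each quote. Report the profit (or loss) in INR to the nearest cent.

Net profit: INR 42,390.19

Best loop INR → SEK → SGD → INR:
INR 2,547,000.00 ÷ 6.9825 (buy SEK at ask) = SEK 364,769.07
SEK 364,769.07 × 0.12887 (sell SEK at bid) = SGD 47,007.79
SGD 47,007.79 ÷ 0.018154 (buy INR at ask) = INR 2,589,390.19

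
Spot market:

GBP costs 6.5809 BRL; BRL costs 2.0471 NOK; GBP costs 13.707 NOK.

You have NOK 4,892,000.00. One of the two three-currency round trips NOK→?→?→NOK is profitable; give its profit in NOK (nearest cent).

Profitable loop is NOK → BRL → GBP → NOK:
NOK 4,892,000.00 ÷ 2.0471 = BRL 2,389,722.05
BRL 2,389,722.05 ÷ 6.5809 = GBP 363,129.97
GBP 363,129.97 × 13.707 = NOK 4,977,422.55
Profit = NOK 4,977,422.55 − NOK 4,892,000.00

Profit: NOK 85,422.55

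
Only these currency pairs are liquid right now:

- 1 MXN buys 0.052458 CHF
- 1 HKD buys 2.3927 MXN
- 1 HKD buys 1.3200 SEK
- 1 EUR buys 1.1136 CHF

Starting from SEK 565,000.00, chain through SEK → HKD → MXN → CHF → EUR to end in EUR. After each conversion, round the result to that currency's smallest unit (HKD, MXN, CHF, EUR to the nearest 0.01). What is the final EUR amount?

SEK 565,000.00 ÷ 1.3200 = HKD 428,030.30
HKD 428,030.30 × 2.3927 = MXN 1,024,148.10
MXN 1,024,148.10 × 0.052458 = CHF 53,724.76
CHF 53,724.76 ÷ 1.1136 = EUR 48,244.22

EUR 48,244.22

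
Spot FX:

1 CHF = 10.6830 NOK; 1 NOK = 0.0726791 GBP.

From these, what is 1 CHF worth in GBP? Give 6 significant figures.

1 CHF × 10.6830 = 10.683 NOK
10.683 NOK × 0.0726791 = 0.776431 GBP

CHF/GBP = 0.776431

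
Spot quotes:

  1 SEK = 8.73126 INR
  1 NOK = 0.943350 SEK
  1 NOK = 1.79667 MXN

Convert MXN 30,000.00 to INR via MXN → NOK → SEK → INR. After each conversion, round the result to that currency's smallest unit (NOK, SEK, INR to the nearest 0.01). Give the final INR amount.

INR 137,531.66

MXN 30,000.00 ÷ 1.79667 = NOK 16,697.56
NOK 16,697.56 × 0.943350 = SEK 15,751.64
SEK 15,751.64 × 8.73126 = INR 137,531.66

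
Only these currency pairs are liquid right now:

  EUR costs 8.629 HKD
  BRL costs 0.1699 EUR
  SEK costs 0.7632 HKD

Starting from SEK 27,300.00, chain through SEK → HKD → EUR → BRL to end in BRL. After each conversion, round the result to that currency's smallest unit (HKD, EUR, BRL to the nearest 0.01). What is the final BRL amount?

BRL 14,211.71

SEK 27,300.00 × 0.7632 = HKD 20,835.36
HKD 20,835.36 ÷ 8.629 = EUR 2,414.57
EUR 2,414.57 ÷ 0.1699 = BRL 14,211.71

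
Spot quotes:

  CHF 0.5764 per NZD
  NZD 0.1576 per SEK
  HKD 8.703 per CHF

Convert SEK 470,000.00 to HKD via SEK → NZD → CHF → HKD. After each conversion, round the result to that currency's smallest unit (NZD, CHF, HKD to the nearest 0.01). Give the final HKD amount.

HKD 371,575.46

SEK 470,000.00 × 0.1576 = NZD 74,072.00
NZD 74,072.00 × 0.5764 = CHF 42,695.10
CHF 42,695.10 × 8.703 = HKD 371,575.46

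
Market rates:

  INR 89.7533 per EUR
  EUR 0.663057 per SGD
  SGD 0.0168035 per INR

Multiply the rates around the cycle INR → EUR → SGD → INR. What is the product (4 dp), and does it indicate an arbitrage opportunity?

Around INR → EUR → SGD → INR: 1 ÷ 89.7533 ÷ 0.663057 ÷ 0.0168035 = 0.999998
Product ≈ 1 (deviation 0.000%, within rounding noise).

1.0000 (no arbitrage)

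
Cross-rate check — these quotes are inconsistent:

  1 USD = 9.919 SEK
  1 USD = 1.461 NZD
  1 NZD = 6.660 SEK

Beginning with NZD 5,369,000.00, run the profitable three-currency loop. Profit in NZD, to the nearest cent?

Profitable loop is NZD → USD → SEK → NZD:
NZD 5,369,000.00 ÷ 1.461 = USD 3,674,880.22
USD 3,674,880.22 × 9.919 = SEK 36,451,136.89
SEK 36,451,136.89 ÷ 6.660 = NZD 5,473,143.68
Profit = NZD 5,473,143.68 − NZD 5,369,000.00

Profit: NZD 104,143.68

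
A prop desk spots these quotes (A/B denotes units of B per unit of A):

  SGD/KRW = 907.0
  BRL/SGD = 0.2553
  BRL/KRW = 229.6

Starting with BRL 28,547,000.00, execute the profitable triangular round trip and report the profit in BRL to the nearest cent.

Profit: BRL 243,333.33

Profitable loop is BRL → SGD → KRW → BRL:
BRL 28,547,000.00 × 0.2553 = SGD 7,288,049.10
SGD 7,288,049.10 × 907.0 = KRW 6,610,260,534
KRW 6,610,260,534 ÷ 229.6 = BRL 28,790,333.33
Profit = BRL 28,790,333.33 − BRL 28,547,000.00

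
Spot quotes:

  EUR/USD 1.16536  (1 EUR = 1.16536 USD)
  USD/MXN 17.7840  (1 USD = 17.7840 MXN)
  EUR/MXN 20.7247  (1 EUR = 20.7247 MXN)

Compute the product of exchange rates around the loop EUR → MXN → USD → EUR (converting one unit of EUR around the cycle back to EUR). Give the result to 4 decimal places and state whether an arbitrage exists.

Around EUR → MXN → USD → EUR: 1 × 20.7247 ÷ 17.7840 ÷ 1.16536 = 0.999997
Product ≈ 1 (deviation 0.000%, within rounding noise).

1.0000 (no arbitrage)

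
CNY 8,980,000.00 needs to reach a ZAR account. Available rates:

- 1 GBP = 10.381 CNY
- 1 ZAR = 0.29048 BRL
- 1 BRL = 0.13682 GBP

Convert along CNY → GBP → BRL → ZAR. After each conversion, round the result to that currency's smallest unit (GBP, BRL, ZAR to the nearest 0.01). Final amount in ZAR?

ZAR 21,765,633.99

CNY 8,980,000.00 ÷ 10.381 = GBP 865,041.90
GBP 865,041.90 ÷ 0.13682 = BRL 6,322,481.36
BRL 6,322,481.36 ÷ 0.29048 = ZAR 21,765,633.99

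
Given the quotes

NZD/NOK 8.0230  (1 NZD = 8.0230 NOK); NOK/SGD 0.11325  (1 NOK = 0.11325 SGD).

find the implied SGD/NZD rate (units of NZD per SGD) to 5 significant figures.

1 SGD ÷ 0.11325 = 8.83002 NOK
8.83002 NOK ÷ 8.0230 = 1.10059 NZD

SGD/NZD = 1.1006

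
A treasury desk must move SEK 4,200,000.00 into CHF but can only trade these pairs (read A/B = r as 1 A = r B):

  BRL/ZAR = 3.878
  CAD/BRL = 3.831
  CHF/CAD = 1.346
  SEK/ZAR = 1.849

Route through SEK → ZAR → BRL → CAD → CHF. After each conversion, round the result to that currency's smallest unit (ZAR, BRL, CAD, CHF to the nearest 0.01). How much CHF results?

CHF 388,348.10

SEK 4,200,000.00 × 1.849 = ZAR 7,765,800.00
ZAR 7,765,800.00 ÷ 3.878 = BRL 2,002,527.08
BRL 2,002,527.08 ÷ 3.831 = CAD 522,716.54
CAD 522,716.54 ÷ 1.346 = CHF 388,348.10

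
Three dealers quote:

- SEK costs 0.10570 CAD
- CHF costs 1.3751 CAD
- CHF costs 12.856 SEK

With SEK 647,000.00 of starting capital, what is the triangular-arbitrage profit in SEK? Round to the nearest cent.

Profit: SEK 7,723.17

Profitable loop is SEK → CHF → CAD → SEK:
SEK 647,000.00 ÷ 12.856 = CHF 50,326.70
CHF 50,326.70 × 1.3751 = CAD 69,204.24
CAD 69,204.24 ÷ 0.10570 = SEK 654,723.17
Profit = SEK 654,723.17 − SEK 647,000.00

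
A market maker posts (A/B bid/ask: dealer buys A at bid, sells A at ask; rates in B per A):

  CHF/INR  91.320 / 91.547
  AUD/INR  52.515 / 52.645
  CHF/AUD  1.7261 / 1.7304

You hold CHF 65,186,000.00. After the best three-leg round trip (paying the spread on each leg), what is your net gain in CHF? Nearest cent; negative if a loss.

Best loop CHF → INR → AUD → CHF:
CHF 65,186,000.00 × 91.320 (sell CHF at bid) = INR 5,952,785,520.00
INR 5,952,785,520.00 ÷ 52.645 (buy AUD at ask) = AUD 113,074,090.99
AUD 113,074,090.99 ÷ 1.7304 (buy CHF at ask) = CHF 65,345,637.42

Net profit: CHF 159,637.42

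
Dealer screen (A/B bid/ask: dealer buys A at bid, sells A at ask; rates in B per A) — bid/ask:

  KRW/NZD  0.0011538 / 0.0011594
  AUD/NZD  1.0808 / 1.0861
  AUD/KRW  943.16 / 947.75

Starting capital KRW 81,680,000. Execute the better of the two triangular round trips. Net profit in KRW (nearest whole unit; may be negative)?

Best loop KRW → NZD → AUD → KRW:
KRW 81,680,000 × 0.0011538 (sell KRW at bid) = NZD 94,242.38
NZD 94,242.38 ÷ 1.0861 (buy AUD at ask) = AUD 86,771.37
AUD 86,771.37 × 943.16 (sell AUD at bid) = KRW 81,839,284

Net profit: KRW 159,284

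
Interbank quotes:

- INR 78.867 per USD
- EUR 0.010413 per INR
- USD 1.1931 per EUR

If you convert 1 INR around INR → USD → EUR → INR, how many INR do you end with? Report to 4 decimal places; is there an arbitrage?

1.0206 (arbitrage exists)

Around INR → USD → EUR → INR: 1 ÷ 78.867 ÷ 1.1931 ÷ 0.010413 = 1.020592
Product > 1; profitable direction is INR → USD → EUR → INR.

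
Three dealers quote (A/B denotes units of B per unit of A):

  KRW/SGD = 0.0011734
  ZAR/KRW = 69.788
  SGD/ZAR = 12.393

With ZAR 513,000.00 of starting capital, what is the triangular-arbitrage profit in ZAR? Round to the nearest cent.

Profit: ZAR 7,619.76

Profitable loop is ZAR → KRW → SGD → ZAR:
ZAR 513,000.00 × 69.788 = KRW 35,801,244
KRW 35,801,244 × 0.0011734 = SGD 42,009.18
SGD 42,009.18 × 12.393 = ZAR 520,619.76
Profit = ZAR 520,619.76 − ZAR 513,000.00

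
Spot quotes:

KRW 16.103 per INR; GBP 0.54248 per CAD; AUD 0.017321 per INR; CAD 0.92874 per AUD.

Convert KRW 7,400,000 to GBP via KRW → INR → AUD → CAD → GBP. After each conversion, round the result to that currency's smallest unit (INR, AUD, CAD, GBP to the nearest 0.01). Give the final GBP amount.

GBP 4,010.29

KRW 7,400,000 ÷ 16.103 = INR 459,541.70
INR 459,541.70 × 0.017321 = AUD 7,959.72
AUD 7,959.72 × 0.92874 = CAD 7,392.51
CAD 7,392.51 × 0.54248 = GBP 4,010.29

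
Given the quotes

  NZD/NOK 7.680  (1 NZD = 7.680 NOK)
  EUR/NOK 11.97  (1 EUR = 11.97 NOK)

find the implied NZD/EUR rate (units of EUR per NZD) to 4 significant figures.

1 NZD × 7.680 = 7.68 NOK
7.68 NOK ÷ 11.97 = 0.641604 EUR

NZD/EUR = 0.6416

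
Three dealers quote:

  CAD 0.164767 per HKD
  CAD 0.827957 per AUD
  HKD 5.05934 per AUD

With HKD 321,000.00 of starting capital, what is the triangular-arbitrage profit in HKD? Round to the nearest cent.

Profitable loop is HKD → CAD → AUD → HKD:
HKD 321,000.00 × 0.164767 = CAD 52,890.21
CAD 52,890.21 ÷ 0.827957 = AUD 63,880.38
AUD 63,880.38 × 5.05934 = HKD 323,192.56
Profit = HKD 323,192.56 − HKD 321,000.00

Profit: HKD 2,192.56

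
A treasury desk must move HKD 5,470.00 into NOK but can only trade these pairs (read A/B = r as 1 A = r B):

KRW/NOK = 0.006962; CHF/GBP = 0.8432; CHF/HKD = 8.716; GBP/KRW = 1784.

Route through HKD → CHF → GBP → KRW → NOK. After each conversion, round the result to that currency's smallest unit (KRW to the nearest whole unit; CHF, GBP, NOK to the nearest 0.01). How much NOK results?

HKD 5,470.00 ÷ 8.716 = CHF 627.58
CHF 627.58 × 0.8432 = GBP 529.18
GBP 529.18 × 1784 = KRW 944,057
KRW 944,057 × 0.006962 = NOK 6,572.52

NOK 6,572.52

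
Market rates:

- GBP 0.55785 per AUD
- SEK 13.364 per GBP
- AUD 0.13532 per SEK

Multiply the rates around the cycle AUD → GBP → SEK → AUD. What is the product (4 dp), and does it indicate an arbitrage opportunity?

Around AUD → GBP → SEK → AUD: 1 × 0.55785 × 13.364 × 0.13532 = 1.008825
Product > 1; profitable direction is AUD → GBP → SEK → AUD.

1.0088 (arbitrage exists)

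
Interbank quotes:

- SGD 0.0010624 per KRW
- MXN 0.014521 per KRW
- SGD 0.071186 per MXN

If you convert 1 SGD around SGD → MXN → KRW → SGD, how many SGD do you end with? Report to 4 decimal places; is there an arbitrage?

Around SGD → MXN → KRW → SGD: 1 ÷ 0.071186 ÷ 0.014521 × 0.0010624 = 1.027772
Product > 1; profitable direction is SGD → MXN → KRW → SGD.

1.0278 (arbitrage exists)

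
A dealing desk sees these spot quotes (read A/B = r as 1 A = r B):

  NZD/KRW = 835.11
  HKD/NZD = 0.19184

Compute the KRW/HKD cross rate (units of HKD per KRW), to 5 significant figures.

1 KRW ÷ 835.11 = 0.00119745 NZD
0.00119745 NZD ÷ 0.19184 = 0.0062419 HKD

KRW/HKD = 0.0062419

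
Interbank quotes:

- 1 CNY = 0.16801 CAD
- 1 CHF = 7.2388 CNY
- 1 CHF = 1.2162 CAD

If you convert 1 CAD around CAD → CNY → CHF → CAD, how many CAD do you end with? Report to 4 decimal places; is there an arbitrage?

1.0000 (no arbitrage)

Around CAD → CNY → CHF → CAD: 1 ÷ 0.16801 ÷ 7.2388 × 1.2162 = 1.000008
Product ≈ 1 (deviation 0.001%, within rounding noise).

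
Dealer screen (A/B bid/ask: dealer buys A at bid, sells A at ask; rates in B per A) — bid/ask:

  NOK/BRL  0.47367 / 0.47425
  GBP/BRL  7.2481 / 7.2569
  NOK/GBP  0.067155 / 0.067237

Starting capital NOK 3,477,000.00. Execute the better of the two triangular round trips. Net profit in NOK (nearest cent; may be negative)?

Net profit: NOK 91,616.52

Best loop NOK → GBP → BRL → NOK:
NOK 3,477,000.00 × 0.067155 (sell NOK at bid) = GBP 233,497.94
GBP 233,497.94 × 7.2481 (sell GBP at bid) = BRL 1,692,416.38
BRL 1,692,416.38 ÷ 0.47425 (buy NOK at ask) = NOK 3,568,616.52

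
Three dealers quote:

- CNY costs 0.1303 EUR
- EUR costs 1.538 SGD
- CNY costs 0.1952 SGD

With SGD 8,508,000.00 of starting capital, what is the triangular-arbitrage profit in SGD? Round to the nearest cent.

Profit: SGD 226,708.56

Profitable loop is SGD → CNY → EUR → SGD:
SGD 8,508,000.00 ÷ 0.1952 = CNY 43,586,065.57
CNY 43,586,065.57 × 0.1303 = EUR 5,679,264.34
EUR 5,679,264.34 × 1.538 = SGD 8,734,708.56
Profit = SGD 8,734,708.56 − SGD 8,508,000.00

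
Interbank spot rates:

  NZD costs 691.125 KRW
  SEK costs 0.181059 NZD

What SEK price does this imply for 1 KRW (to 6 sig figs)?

KRW/SEK = 0.00799141

1 KRW ÷ 691.125 = 0.00144692 NZD
0.00144692 NZD ÷ 0.181059 = 0.00799141 SEK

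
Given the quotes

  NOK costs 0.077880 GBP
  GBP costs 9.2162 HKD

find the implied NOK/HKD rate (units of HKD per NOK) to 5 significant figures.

NOK/HKD = 0.71776

1 NOK × 0.077880 = 0.07788 GBP
0.07788 GBP × 9.2162 = 0.717758 HKD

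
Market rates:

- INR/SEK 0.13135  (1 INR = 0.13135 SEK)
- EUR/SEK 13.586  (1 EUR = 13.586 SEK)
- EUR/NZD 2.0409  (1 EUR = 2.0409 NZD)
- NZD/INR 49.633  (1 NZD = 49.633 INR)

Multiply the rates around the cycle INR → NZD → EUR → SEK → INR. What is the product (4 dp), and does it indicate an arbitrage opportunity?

Around INR → NZD → EUR → SEK → INR: 1 ÷ 49.633 ÷ 2.0409 × 13.586 ÷ 0.13135 = 1.021102
Product > 1; profitable direction is INR → NZD → EUR → SEK → INR.

1.0211 (arbitrage exists)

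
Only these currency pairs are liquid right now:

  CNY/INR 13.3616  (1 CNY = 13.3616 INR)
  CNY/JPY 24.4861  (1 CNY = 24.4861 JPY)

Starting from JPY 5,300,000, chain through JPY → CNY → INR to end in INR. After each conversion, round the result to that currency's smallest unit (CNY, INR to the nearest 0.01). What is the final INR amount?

INR 2,892,109.37

JPY 5,300,000 ÷ 24.4861 = CNY 216,449.33
CNY 216,449.33 × 13.3616 = INR 2,892,109.37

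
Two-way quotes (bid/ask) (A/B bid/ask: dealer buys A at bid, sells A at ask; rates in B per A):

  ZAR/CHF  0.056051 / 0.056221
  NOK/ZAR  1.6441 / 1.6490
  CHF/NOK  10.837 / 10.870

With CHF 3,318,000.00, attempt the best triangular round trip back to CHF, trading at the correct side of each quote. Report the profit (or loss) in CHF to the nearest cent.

Net result: CHF -4,423.13 (no profitable arbitrage after spreads)

Best loop CHF → NOK → ZAR → CHF:
CHF 3,318,000.00 × 10.837 (sell CHF at bid) = NOK 35,957,166.00
NOK 35,957,166.00 × 1.6441 (sell NOK at bid) = ZAR 59,117,176.62
ZAR 59,117,176.62 × 0.056051 (sell ZAR at bid) = CHF 3,313,576.87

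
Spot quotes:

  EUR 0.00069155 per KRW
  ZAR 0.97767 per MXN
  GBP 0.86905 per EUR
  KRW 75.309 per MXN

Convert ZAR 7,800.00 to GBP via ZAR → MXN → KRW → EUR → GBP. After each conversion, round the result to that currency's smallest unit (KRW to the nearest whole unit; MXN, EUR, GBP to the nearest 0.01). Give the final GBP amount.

GBP 361.09

ZAR 7,800.00 ÷ 0.97767 = MXN 7,978.15
MXN 7,978.15 × 75.309 = KRW 600,826
KRW 600,826 × 0.00069155 = EUR 415.50
EUR 415.50 × 0.86905 = GBP 361.09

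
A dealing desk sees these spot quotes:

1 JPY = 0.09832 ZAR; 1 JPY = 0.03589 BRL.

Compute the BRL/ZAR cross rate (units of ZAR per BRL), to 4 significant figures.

1 BRL ÷ 0.03589 = 27.8629 JPY
27.8629 JPY × 0.09832 = 2.73948 ZAR

BRL/ZAR = 2.739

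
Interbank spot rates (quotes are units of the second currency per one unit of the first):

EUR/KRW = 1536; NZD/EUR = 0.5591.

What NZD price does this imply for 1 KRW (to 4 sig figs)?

KRW/NZD = 0.001164

1 KRW ÷ 1536 = 0.000651042 EUR
0.000651042 EUR ÷ 0.5591 = 0.00116445 NZD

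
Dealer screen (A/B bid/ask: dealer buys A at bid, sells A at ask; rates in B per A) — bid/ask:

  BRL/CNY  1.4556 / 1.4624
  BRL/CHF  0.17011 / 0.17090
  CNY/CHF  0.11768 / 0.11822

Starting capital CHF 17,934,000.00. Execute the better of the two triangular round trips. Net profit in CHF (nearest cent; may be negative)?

Best loop CHF → BRL → CNY → CHF:
CHF 17,934,000.00 ÷ 0.17090 (buy BRL at ask) = BRL 104,938,560.56
BRL 104,938,560.56 × 1.4556 (sell BRL at bid) = CNY 152,748,568.75
CNY 152,748,568.75 × 0.11768 (sell CNY at bid) = CHF 17,975,451.57

Net profit: CHF 41,451.57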